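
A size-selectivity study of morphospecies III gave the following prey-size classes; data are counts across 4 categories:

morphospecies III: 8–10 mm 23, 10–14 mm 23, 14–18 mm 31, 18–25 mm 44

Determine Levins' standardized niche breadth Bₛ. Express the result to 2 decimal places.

Proportions for morphospecies III (n=121): 23/121=0.1901, 23/121=0.1901, 31/121=0.2562, 44/121=0.3636
Σpᵢ² = 0.1901² + 0.1901² + 0.2562² + 0.3636² = 0.036138 + 0.036138 + 0.065638 + 0.132205 = 0.270119
B = 1 / 0.270119 = 3.7021
Bₛ = (B − 1)/(n − 1) = (3.7021 − 1)/(4 − 1) = 2.7021/3 = 0.9007

0.90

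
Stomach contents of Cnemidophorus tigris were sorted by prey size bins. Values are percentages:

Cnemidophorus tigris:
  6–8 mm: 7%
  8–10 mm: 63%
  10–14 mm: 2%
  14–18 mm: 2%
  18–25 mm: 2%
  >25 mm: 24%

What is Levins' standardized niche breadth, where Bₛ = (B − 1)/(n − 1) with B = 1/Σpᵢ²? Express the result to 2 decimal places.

0.23

Convert percentages to proportions (divide by 100).
Σpᵢ² = 0.07² + 0.63² + 0.02² + 0.02² + 0.02² + 0.24² = 0.0049 + 0.3969 + 0.0004 + 0.0004 + 0.0004 + 0.0576 = 0.4606
B = 1 / 0.4606 = 2.1711
Bₛ = (B − 1)/(n − 1) = (2.1711 − 1)/(6 − 1) = 1.1711/5 = 0.2342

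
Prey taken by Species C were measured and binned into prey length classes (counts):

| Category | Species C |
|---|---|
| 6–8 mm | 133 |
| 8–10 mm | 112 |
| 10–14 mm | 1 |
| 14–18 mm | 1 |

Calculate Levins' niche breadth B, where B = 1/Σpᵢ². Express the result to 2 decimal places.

Proportions for Species C (n=247): 133/247=0.5385, 112/247=0.4534, 1/247=0.0040, 1/247=0.0040
Σpᵢ² = 0.5385² + 0.4534² + 0.0040² + 0.0040² = 0.289982 + 0.205572 + 0.000016 + 0.000016 = 0.495586
B = 1 / 0.495586 = 2.0178

2.02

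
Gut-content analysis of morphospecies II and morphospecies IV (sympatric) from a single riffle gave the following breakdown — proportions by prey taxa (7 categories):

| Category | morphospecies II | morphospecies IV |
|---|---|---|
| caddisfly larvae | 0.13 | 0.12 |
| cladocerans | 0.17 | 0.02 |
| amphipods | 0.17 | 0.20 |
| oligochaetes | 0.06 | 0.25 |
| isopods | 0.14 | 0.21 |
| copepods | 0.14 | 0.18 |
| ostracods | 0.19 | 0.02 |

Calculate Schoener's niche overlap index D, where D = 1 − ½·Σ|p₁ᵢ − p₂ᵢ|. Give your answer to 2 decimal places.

Σ|p₁ᵢ − p₂ᵢ| = 0.01 + 0.15 + 0.03 + 0.19 + 0.07 + 0.04 + 0.17 = 0.66
D = 1 − ½ × 0.66 = 1 − 0.330 = 0.6700

0.67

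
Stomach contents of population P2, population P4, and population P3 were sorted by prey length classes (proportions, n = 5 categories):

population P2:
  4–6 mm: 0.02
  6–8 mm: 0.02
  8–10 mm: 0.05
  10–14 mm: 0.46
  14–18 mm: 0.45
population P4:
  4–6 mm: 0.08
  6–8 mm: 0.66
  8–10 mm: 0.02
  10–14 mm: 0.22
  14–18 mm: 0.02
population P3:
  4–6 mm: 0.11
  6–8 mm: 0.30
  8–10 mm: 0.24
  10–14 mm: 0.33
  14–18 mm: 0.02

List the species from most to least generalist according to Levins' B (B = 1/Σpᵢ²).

population P3 > population P2 > population P4

Σp_P2ᵢ² = 0.02² + 0.02² + 0.05² + 0.46² + 0.45² = 0.0004 + 0.0004 + 0.0025 + 0.2116 + 0.2025 = 0.4174
B_P2 = 1 / 0.4174 = 2.3958
Σp_P4ᵢ² = 0.08² + 0.66² + 0.02² + 0.22² + 0.02² = 0.0064 + 0.4356 + 0.0004 + 0.0484 + 0.0004 = 0.4912
B_P4 = 1 / 0.4912 = 2.0358
Σp_P3ᵢ² = 0.11² + 0.30² + 0.24² + 0.33² + 0.02² = 0.0121 + 0.0900 + 0.0576 + 0.1089 + 0.0004 = 0.2690
B_P3 = 1 / 0.2690 = 3.7175
Ranking by B (broadest → narrowest): population P3 (3.72) > population P2 (2.40) > population P4 (2.04)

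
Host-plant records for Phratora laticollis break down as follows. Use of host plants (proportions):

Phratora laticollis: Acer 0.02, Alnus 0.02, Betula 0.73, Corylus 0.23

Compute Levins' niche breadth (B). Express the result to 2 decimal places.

1.70

Σpᵢ² = 0.02² + 0.02² + 0.73² + 0.23² = 0.0004 + 0.0004 + 0.5329 + 0.0529 = 0.5866
B = 1 / 0.5866 = 1.7047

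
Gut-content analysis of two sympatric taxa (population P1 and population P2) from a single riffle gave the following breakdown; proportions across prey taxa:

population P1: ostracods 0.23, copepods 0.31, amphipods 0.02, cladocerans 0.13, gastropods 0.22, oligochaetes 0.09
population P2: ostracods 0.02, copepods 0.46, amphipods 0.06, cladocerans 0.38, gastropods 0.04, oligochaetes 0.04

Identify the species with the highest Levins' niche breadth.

Σp_P1ᵢ² = 0.23² + 0.31² + 0.02² + 0.13² + 0.22² + 0.09² = 0.0529 + 0.0961 + 0.0004 + 0.0169 + 0.0484 + 0.0081 = 0.2228
B_P1 = 1 / 0.2228 = 4.4883
Σp_P2ᵢ² = 0.02² + 0.46² + 0.06² + 0.38² + 0.04² + 0.04² = 0.0004 + 0.2116 + 0.0036 + 0.1444 + 0.0016 + 0.0016 = 0.3632
B_P2 = 1 / 0.3632 = 2.7533
Highest B → broadest niche (most generalist): population P1 (B = 4.49).

population P1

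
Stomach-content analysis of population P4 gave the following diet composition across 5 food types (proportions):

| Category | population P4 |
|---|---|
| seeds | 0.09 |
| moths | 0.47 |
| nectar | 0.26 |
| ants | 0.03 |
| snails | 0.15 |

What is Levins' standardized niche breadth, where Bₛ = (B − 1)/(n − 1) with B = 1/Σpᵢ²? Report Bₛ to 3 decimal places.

0.531

Σpᵢ² = 0.09² + 0.47² + 0.26² + 0.03² + 0.15² = 0.0081 + 0.2209 + 0.0676 + 0.0009 + 0.0225 = 0.3200
B = 1 / 0.3200 = 3.12500
Bₛ = (B − 1)/(n − 1) = (3.12500 − 1)/(5 − 1) = 2.12500/4 = 0.53125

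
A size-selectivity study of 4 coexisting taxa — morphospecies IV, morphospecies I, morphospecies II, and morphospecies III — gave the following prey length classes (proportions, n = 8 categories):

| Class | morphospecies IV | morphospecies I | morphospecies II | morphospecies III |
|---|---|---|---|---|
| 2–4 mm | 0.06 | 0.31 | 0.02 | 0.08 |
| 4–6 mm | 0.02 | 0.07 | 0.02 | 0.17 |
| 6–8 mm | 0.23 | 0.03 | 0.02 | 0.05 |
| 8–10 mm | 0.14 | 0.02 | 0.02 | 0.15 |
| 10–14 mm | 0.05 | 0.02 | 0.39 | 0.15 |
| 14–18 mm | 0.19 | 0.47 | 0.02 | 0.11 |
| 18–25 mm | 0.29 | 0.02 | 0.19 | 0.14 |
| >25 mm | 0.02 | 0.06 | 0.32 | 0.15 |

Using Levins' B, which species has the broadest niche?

Σp_IVᵢ² = 0.06² + 0.02² + 0.23² + 0.14² + 0.05² + 0.19² + 0.29² + 0.02² = 0.0036 + 0.0004 + 0.0529 + 0.0196 + 0.0025 + 0.0361 + 0.0841 + 0.0004 = 0.1996
B_IV = 1 / 0.1996 = 5.0100
Σp_Iᵢ² = 0.31² + 0.07² + 0.03² + 0.02² + 0.02² + 0.47² + 0.02² + 0.06² = 0.0961 + 0.0049 + 0.0009 + 0.0004 + 0.0004 + 0.2209 + 0.0004 + 0.0036 = 0.3276
B_I = 1 / 0.3276 = 3.0525
Σp_IIᵢ² = 0.02² + 0.02² + 0.02² + 0.02² + 0.39² + 0.02² + 0.19² + 0.32² = 0.0004 + 0.0004 + 0.0004 + 0.0004 + 0.1521 + 0.0004 + 0.0361 + 0.1024 = 0.2926
B_II = 1 / 0.2926 = 3.4176
Σp_IIIᵢ² = 0.08² + 0.17² + 0.05² + 0.15² + 0.15² + 0.11² + 0.14² + 0.15² = 0.0064 + 0.0289 + 0.0025 + 0.0225 + 0.0225 + 0.0121 + 0.0196 + 0.0225 = 0.1370
B_III = 1 / 0.1370 = 7.2993
Highest B → broadest niche (most generalist): morphospecies III (B = 7.30).

morphospecies III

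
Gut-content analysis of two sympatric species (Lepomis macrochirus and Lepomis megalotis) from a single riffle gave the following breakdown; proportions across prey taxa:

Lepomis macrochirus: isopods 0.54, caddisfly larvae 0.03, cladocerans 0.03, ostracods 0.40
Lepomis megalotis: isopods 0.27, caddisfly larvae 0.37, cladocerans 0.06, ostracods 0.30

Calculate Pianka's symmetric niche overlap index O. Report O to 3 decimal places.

0.751

Σ p₁ᵢp₂ᵢ = 0.1458 + 0.0111 + 0.0018 + 0.1200 = 0.2787
Σp_1ᵢ² = 0.54² + 0.03² + 0.03² + 0.40² = 0.2916 + 0.0009 + 0.0009 + 0.1600 = 0.4534
Σp_2ᵢ² = 0.27² + 0.37² + 0.06² + 0.30² = 0.0729 + 0.1369 + 0.0036 + 0.0900 = 0.3034
O = 0.2787 / √(0.4534 × 0.3034) = 0.2787 / 0.370893 = 0.75143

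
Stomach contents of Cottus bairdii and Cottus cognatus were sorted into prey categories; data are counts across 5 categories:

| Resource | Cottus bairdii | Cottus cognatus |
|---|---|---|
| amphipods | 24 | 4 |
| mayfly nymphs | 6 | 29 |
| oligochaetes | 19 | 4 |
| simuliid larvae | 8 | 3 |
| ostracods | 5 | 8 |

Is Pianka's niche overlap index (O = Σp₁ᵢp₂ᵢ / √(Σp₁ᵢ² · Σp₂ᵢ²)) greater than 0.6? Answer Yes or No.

No

Proportions for Cottus bairdii (n=62): 24/62=0.3871, 6/62=0.0968, 19/62=0.3065, 8/62=0.1290, 5/62=0.0806
Proportions for Cottus cognatus (n=48): 4/48=0.0833, 29/48=0.6042, 4/48=0.0833, 3/48=0.0625, 8/48=0.1667
Σ p₁ᵢp₂ᵢ = 0.032245 + 0.058487 + 0.025531 + 0.008063 + 0.013436 = 0.137762
Σp_1ᵢ² = 0.3871² + 0.0968² + 0.3065² + 0.1290² + 0.0806² = 0.149846 + 0.009370 + 0.093942 + 0.016641 + 0.006496 = 0.276295
Σp_2ᵢ² = 0.0833² + 0.6042² + 0.0833² + 0.0625² + 0.1667² = 0.006939 + 0.365058 + 0.006939 + 0.003906 + 0.027789 = 0.410631
O = 0.137762 / √(0.276295 × 0.410631) = 0.137762 / 0.3368313 = 0.4090
O = 0.4090 < 0.6 → No.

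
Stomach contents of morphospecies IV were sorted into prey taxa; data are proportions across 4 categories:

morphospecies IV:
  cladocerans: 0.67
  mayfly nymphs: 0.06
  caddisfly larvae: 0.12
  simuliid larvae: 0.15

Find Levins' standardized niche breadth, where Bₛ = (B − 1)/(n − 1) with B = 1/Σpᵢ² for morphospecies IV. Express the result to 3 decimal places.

Σpᵢ² = 0.67² + 0.06² + 0.12² + 0.15² = 0.4489 + 0.0036 + 0.0144 + 0.0225 = 0.4894
B = 1 / 0.4894 = 2.04332
Bₛ = (B − 1)/(n − 1) = (2.04332 − 1)/(4 − 1) = 1.04332/3 = 0.34777

0.348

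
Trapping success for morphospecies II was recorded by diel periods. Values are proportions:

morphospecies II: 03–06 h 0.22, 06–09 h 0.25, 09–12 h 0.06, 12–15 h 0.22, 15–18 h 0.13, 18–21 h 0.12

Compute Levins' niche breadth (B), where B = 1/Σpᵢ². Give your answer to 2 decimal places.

5.15

Σpᵢ² = 0.22² + 0.25² + 0.06² + 0.22² + 0.13² + 0.12² = 0.0484 + 0.0625 + 0.0036 + 0.0484 + 0.0169 + 0.0144 = 0.1942
B = 1 / 0.1942 = 5.1493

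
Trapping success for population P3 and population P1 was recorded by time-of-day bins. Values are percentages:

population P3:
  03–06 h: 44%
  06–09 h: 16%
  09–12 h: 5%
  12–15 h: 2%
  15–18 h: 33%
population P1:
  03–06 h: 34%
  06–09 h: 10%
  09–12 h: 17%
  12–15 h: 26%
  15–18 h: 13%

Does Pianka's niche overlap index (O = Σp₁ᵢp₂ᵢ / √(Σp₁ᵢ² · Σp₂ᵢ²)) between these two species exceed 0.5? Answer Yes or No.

Yes

Convert percentages to proportions (divide by 100).
Σ p₁ᵢp₂ᵢ = 0.1496 + 0.0160 + 0.0085 + 0.0052 + 0.0429 = 0.2222
Σp_1ᵢ² = 0.44² + 0.16² + 0.05² + 0.02² + 0.33² = 0.1936 + 0.0256 + 0.0025 + 0.0004 + 0.1089 = 0.3310
Σp_2ᵢ² = 0.34² + 0.10² + 0.17² + 0.26² + 0.13² = 0.1156 + 0.0100 + 0.0289 + 0.0676 + 0.0169 = 0.2390
O = 0.2222 / √(0.3310 × 0.2390) = 0.2222 / 0.28126 = 0.7900
O = 0.7900 > 0.5 → Yes.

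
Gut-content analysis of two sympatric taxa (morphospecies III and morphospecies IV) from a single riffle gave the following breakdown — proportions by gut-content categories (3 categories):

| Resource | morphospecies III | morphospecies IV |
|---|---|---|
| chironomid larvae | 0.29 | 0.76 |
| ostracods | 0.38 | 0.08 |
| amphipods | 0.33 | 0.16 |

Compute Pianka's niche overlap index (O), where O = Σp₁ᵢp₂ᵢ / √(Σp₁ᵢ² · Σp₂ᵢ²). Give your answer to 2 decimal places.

Σ p₁ᵢp₂ᵢ = 0.2204 + 0.0304 + 0.0528 = 0.3036
Σp_1ᵢ² = 0.29² + 0.38² + 0.33² = 0.0841 + 0.1444 + 0.1089 = 0.3374
Σp_2ᵢ² = 0.76² + 0.08² + 0.16² = 0.5776 + 0.0064 + 0.0256 = 0.6096
O = 0.3036 / √(0.3374 × 0.6096) = 0.3036 / 0.45352 = 0.6694

0.67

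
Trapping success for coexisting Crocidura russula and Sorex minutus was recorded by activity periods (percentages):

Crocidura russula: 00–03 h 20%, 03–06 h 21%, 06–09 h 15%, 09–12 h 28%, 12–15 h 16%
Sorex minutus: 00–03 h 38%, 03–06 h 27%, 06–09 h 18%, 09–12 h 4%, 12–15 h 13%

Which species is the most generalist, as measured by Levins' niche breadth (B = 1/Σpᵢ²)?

Convert percentages to proportions (divide by 100).
Σp_russᵢ² = 0.20² + 0.21² + 0.15² + 0.28² + 0.16² = 0.0400 + 0.0441 + 0.0225 + 0.0784 + 0.0256 = 0.2106
B_russ = 1 / 0.2106 = 4.7483
Σp_minuᵢ² = 0.38² + 0.27² + 0.18² + 0.04² + 0.13² = 0.1444 + 0.0729 + 0.0324 + 0.0016 + 0.0169 = 0.2682
B_minu = 1 / 0.2682 = 3.7286
Highest B → broadest niche (most generalist): Crocidura russula (B = 4.75).

Crocidura russula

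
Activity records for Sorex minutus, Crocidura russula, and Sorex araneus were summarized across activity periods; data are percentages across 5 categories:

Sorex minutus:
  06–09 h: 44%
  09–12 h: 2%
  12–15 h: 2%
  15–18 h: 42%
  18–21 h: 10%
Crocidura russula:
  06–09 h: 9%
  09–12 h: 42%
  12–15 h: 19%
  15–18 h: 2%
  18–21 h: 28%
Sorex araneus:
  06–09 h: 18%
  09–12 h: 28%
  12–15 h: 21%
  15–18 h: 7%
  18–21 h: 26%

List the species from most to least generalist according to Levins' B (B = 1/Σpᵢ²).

Convert percentages to proportions (divide by 100).
Σp_minuᵢ² = 0.44² + 0.02² + 0.02² + 0.42² + 0.10² = 0.1936 + 0.0004 + 0.0004 + 0.1764 + 0.0100 = 0.3808
B_minu = 1 / 0.3808 = 2.6261
Σp_russᵢ² = 0.09² + 0.42² + 0.19² + 0.02² + 0.28² = 0.0081 + 0.1764 + 0.0361 + 0.0004 + 0.0784 = 0.2994
B_russ = 1 / 0.2994 = 3.3400
Σp_aranᵢ² = 0.18² + 0.28² + 0.21² + 0.07² + 0.26² = 0.0324 + 0.0784 + 0.0441 + 0.0049 + 0.0676 = 0.2274
B_aran = 1 / 0.2274 = 4.3975
Ranking by B (broadest → narrowest): Sorex araneus (4.40) > Crocidura russula (3.34) > Sorex minutus (2.63)

Sorex araneus > Crocidura russula > Sorex minutus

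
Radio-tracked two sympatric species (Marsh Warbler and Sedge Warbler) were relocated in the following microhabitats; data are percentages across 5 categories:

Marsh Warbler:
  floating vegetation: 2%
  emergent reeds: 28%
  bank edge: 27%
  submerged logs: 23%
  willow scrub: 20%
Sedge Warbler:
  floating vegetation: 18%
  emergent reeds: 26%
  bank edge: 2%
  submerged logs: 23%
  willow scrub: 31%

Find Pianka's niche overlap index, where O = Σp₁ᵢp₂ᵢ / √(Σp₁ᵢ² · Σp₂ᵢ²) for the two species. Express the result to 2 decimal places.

0.80

Convert percentages to proportions (divide by 100).
Σ p₁ᵢp₂ᵢ = 0.0036 + 0.0728 + 0.0054 + 0.0529 + 0.0620 = 0.1967
Σp_1ᵢ² = 0.02² + 0.28² + 0.27² + 0.23² + 0.20² = 0.0004 + 0.0784 + 0.0729 + 0.0529 + 0.0400 = 0.2446
Σp_2ᵢ² = 0.18² + 0.26² + 0.02² + 0.23² + 0.31² = 0.0324 + 0.0676 + 0.0004 + 0.0529 + 0.0961 = 0.2494
O = 0.1967 / √(0.2446 × 0.2494) = 0.1967 / 0.24699 = 0.7964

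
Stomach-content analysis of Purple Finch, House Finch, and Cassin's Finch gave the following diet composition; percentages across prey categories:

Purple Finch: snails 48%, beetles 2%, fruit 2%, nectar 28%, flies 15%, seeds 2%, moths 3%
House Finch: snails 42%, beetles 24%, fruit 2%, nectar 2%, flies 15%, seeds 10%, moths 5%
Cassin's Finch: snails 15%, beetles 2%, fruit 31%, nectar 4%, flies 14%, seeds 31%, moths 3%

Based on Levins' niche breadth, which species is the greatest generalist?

Cassin's Finch

Convert percentages to proportions (divide by 100).
Σp_Purpᵢ² = 0.48² + 0.02² + 0.02² + 0.28² + 0.15² + 0.02² + 0.03² = 0.2304 + 0.0004 + 0.0004 + 0.0784 + 0.0225 + 0.0004 + 0.0009 = 0.3334
B_Purp = 1 / 0.3334 = 2.9994
Σp_Housᵢ² = 0.42² + 0.24² + 0.02² + 0.02² + 0.15² + 0.10² + 0.05² = 0.1764 + 0.0576 + 0.0004 + 0.0004 + 0.0225 + 0.0100 + 0.0025 = 0.2698
B_Hous = 1 / 0.2698 = 3.7064
Σp_Cassᵢ² = 0.15² + 0.02² + 0.31² + 0.04² + 0.14² + 0.31² + 0.03² = 0.0225 + 0.0004 + 0.0961 + 0.0016 + 0.0196 + 0.0961 + 0.0009 = 0.2372
B_Cass = 1 / 0.2372 = 4.2159
Highest B → broadest niche (most generalist): Cassin's Finch (B = 4.22).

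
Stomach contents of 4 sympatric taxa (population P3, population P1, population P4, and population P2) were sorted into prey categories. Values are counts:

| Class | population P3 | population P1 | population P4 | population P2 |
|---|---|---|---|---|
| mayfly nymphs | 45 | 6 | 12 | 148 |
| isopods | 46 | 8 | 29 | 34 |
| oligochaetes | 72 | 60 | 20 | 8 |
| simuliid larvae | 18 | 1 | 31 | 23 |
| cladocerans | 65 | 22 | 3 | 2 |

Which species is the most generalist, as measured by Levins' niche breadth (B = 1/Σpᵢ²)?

Proportions for population P3 (n=246): 45/246=0.1829, 46/246=0.1870, 72/246=0.2927, 18/246=0.0732, 65/246=0.2642
Proportions for population P1 (n=97): 6/97=0.0619, 8/97=0.0825, 60/97=0.6186, 1/97=0.0103, 22/97=0.2268
Proportions for population P4 (n=95): 12/95=0.1263, 29/95=0.3053, 20/95=0.2105, 31/95=0.3263, 3/95=0.0316
Proportions for population P2 (n=215): 148/215=0.6884, 34/215=0.1581, 8/215=0.0372, 23/215=0.1070, 2/215=0.0093
Σp_P3ᵢ² = 0.1829² + 0.1870² + 0.2927² + 0.0732² + 0.2642² = 0.033452 + 0.034969 + 0.085673 + 0.005358 + 0.069802 = 0.229254
B_P3 = 1 / 0.229254 = 4.3620
Σp_P1ᵢ² = 0.0619² + 0.0825² + 0.6186² + 0.0103² + 0.2268² = 0.003832 + 0.006806 + 0.382666 + 0.000106 + 0.051438 = 0.444848
B_P1 = 1 / 0.444848 = 2.2480
Σp_P4ᵢ² = 0.1263² + 0.3053² + 0.2105² + 0.3263² + 0.0316² = 0.015952 + 0.093208 + 0.044310 + 0.106472 + 0.000999 = 0.260941
B_P4 = 1 / 0.260941 = 3.8323
Σp_P2ᵢ² = 0.6884² + 0.1581² + 0.0372² + 0.1070² + 0.0093² = 0.473895 + 0.024996 + 0.001384 + 0.011449 + 0.000086 = 0.511810
B_P2 = 1 / 0.511810 = 1.9539
Highest B → broadest niche (most generalist): population P3 (B = 4.36).

population P3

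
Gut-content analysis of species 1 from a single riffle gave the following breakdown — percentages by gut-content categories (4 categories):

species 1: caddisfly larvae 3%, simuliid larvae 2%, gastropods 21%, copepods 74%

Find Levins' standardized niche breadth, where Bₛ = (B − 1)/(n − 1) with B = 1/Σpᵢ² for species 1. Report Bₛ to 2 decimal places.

Convert percentages to proportions (divide by 100).
Σpᵢ² = 0.03² + 0.02² + 0.21² + 0.74² = 0.0009 + 0.0004 + 0.0441 + 0.5476 = 0.5930
B = 1 / 0.5930 = 1.6863
Bₛ = (B − 1)/(n − 1) = (1.6863 − 1)/(4 − 1) = 0.6863/3 = 0.2288

0.23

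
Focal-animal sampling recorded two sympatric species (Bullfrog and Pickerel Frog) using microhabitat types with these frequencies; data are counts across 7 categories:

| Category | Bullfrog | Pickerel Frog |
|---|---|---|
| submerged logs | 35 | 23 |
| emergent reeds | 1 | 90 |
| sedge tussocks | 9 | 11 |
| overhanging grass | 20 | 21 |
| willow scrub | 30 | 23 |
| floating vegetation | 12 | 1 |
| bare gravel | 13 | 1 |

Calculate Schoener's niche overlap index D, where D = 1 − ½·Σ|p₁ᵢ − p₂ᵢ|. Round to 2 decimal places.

0.48

Proportions for Bullfrog (n=120): 35/120=0.2917, 1/120=0.0083, 9/120=0.0750, 20/120=0.1667, 30/120=0.2500, 12/120=0.1000, 13/120=0.1083
Proportions for Pickerel Frog (n=170): 23/170=0.1353, 90/170=0.5294, 11/170=0.0647, 21/170=0.1235, 23/170=0.1353, 1/170=0.0059, 1/170=0.0059
Σ|p₁ᵢ − p₂ᵢ| = 0.1564 + 0.5211 + 0.0103 + 0.0432 + 0.1147 + 0.0941 + 0.1024 = 1.0422
D = 1 − ½ × 1.0422 = 1 − 0.52110 = 0.47890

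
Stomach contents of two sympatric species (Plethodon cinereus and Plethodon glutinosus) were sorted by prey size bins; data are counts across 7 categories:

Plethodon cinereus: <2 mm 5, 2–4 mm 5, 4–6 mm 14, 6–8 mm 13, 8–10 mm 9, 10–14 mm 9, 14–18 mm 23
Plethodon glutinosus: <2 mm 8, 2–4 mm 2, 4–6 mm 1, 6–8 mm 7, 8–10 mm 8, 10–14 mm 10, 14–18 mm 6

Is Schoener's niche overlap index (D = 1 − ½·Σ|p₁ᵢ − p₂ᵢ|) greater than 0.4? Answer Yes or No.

Yes

Proportions for Plethodon cinereus (n=78): 5/78=0.0641, 5/78=0.0641, 14/78=0.1795, 13/78=0.1667, 9/78=0.1154, 9/78=0.1154, 23/78=0.2949
Proportions for Plethodon glutinosus (n=42): 8/42=0.1905, 2/42=0.0476, 1/42=0.0238, 7/42=0.1667, 8/42=0.1905, 10/42=0.2381, 6/42=0.1429
Σ|p₁ᵢ − p₂ᵢ| = 0.1264 + 0.0165 + 0.1557 + 0.0000 + 0.0751 + 0.1227 + 0.1520 = 0.6484
D = 1 − ½ × 0.6484 = 1 − 0.32420 = 0.67580
D = 0.67580 > 0.4 → Yes.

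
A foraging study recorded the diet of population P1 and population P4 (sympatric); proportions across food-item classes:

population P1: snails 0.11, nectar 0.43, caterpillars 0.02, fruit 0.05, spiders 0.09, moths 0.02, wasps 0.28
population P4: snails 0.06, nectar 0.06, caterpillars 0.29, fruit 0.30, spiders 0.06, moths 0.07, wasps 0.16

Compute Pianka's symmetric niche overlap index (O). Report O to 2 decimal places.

Σ p₁ᵢp₂ᵢ = 0.0066 + 0.0258 + 0.0058 + 0.0150 + 0.0054 + 0.0014 + 0.0448 = 0.1048
Σp_1ᵢ² = 0.11² + 0.43² + 0.02² + 0.05² + 0.09² + 0.02² + 0.28² = 0.0121 + 0.1849 + 0.0004 + 0.0025 + 0.0081 + 0.0004 + 0.0784 = 0.2868
Σp_2ᵢ² = 0.06² + 0.06² + 0.29² + 0.30² + 0.06² + 0.07² + 0.16² = 0.0036 + 0.0036 + 0.0841 + 0.0900 + 0.0036 + 0.0049 + 0.0256 = 0.2154
O = 0.1048 / √(0.2868 × 0.2154) = 0.1048 / 0.24855 = 0.4216

0.42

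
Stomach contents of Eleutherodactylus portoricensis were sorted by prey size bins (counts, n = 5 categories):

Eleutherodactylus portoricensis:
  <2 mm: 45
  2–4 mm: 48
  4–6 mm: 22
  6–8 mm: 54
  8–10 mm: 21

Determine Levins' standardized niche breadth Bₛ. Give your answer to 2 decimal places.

Proportions for Eleutherodactylus portoricensis (n=190): 45/190=0.2368, 48/190=0.2526, 22/190=0.1158, 54/190=0.2842, 21/190=0.1105
Σpᵢ² = 0.2368² + 0.2526² + 0.1158² + 0.2842² + 0.1105² = 0.056074 + 0.063807 + 0.013410 + 0.080770 + 0.012210 = 0.226271
B = 1 / 0.226271 = 4.4195
Bₛ = (B − 1)/(n − 1) = (4.4195 − 1)/(5 − 1) = 3.4195/4 = 0.8549

0.85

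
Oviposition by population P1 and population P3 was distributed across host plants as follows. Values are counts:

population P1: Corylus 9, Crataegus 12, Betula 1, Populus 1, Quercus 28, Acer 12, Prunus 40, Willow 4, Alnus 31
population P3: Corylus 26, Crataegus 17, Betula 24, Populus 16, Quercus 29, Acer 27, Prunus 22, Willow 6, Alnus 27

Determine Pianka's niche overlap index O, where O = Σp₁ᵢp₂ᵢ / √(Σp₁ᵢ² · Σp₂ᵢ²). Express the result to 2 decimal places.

Proportions for population P1 (n=138): 9/138=0.0652, 12/138=0.0870, 1/138=0.0072, 1/138=0.0072, 28/138=0.2029, 12/138=0.0870, 40/138=0.2899, 4/138=0.0290, 31/138=0.2246
Proportions for population P3 (n=194): 26/194=0.1340, 17/194=0.0876, 24/194=0.1237, 16/194=0.0825, 29/194=0.1495, 27/194=0.1392, 22/194=0.1134, 6/194=0.0309, 27/194=0.1392
Σ p₁ᵢp₂ᵢ = 0.008737 + 0.007621 + 0.000891 + 0.000594 + 0.030334 + 0.012110 + 0.032875 + 0.000896 + 0.031264 = 0.125322
Σp_1ᵢ² = 0.0652² + 0.0870² + 0.0072² + 0.0072² + 0.2029² + 0.0870² + 0.2899² + 0.0290² + 0.2246² = 0.004251 + 0.007569 + 0.000052 + 0.000052 + 0.041168 + 0.007569 + 0.084042 + 0.000841 + 0.050445 = 0.195989
Σp_2ᵢ² = 0.1340² + 0.0876² + 0.1237² + 0.0825² + 0.1495² + 0.1392² + 0.1134² + 0.0309² + 0.1392² = 0.017956 + 0.007674 + 0.015302 + 0.006806 + 0.022350 + 0.019377 + 0.012860 + 0.000955 + 0.019377 = 0.122657
O = 0.125322 / √(0.195989 × 0.122657) = 0.125322 / 0.1550465 = 0.8083

0.81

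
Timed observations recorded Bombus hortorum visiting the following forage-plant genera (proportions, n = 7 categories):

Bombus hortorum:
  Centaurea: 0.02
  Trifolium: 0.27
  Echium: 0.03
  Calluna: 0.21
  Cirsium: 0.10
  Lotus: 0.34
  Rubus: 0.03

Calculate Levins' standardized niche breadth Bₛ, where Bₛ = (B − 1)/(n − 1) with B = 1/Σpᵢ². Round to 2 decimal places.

0.51

Σpᵢ² = 0.02² + 0.27² + 0.03² + 0.21² + 0.10² + 0.34² + 0.03² = 0.0004 + 0.0729 + 0.0009 + 0.0441 + 0.0100 + 0.1156 + 0.0009 = 0.2448
B = 1 / 0.2448 = 4.0850
Bₛ = (B − 1)/(n − 1) = (4.0850 − 1)/(7 − 1) = 3.0850/6 = 0.5142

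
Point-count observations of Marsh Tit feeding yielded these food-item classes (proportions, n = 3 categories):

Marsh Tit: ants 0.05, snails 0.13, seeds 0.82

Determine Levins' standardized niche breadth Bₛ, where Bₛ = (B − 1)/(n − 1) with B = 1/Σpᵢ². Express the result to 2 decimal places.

Σpᵢ² = 0.05² + 0.13² + 0.82² = 0.0025 + 0.0169 + 0.6724 = 0.6918
B = 1 / 0.6918 = 1.4455
Bₛ = (B − 1)/(n − 1) = (1.4455 − 1)/(3 − 1) = 0.4455/2 = 0.2228

0.22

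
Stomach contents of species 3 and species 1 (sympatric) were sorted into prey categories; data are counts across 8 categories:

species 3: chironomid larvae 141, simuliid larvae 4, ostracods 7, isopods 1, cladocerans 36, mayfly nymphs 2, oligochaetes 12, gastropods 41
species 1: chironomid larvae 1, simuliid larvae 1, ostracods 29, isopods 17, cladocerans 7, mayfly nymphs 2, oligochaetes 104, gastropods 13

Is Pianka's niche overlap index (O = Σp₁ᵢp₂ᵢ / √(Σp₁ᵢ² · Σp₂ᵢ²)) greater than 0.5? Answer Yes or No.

Proportions for species 3 (n=244): 141/244=0.5779, 4/244=0.0164, 7/244=0.0287, 1/244=0.0041, 36/244=0.1475, 2/244=0.0082, 12/244=0.0492, 41/244=0.1680
Proportions for species 1 (n=174): 1/174=0.0057, 1/174=0.0057, 29/174=0.1667, 17/174=0.0977, 7/174=0.0402, 2/174=0.0115, 104/174=0.5977, 13/174=0.0747
Σ p₁ᵢp₂ᵢ = 0.003294 + 0.000093 + 0.004784 + 0.000401 + 0.005930 + 0.000094 + 0.029407 + 0.012550 = 0.056553
Σp_1ᵢ² = 0.5779² + 0.0164² + 0.0287² + 0.0041² + 0.1475² + 0.0082² + 0.0492² + 0.1680² = 0.333968 + 0.000269 + 0.000824 + 0.000017 + 0.021756 + 0.000067 + 0.002421 + 0.028224 = 0.387546
Σp_2ᵢ² = 0.0057² + 0.0057² + 0.1667² + 0.0977² + 0.0402² + 0.0115² + 0.5977² + 0.0747² = 0.000032 + 0.000032 + 0.027789 + 0.009545 + 0.001616 + 0.000132 + 0.357245 + 0.005580 = 0.401971
O = 0.056553 / √(0.387546 × 0.401971) = 0.056553 / 0.3946926 = 0.1433
O = 0.1433 < 0.5 → No.

No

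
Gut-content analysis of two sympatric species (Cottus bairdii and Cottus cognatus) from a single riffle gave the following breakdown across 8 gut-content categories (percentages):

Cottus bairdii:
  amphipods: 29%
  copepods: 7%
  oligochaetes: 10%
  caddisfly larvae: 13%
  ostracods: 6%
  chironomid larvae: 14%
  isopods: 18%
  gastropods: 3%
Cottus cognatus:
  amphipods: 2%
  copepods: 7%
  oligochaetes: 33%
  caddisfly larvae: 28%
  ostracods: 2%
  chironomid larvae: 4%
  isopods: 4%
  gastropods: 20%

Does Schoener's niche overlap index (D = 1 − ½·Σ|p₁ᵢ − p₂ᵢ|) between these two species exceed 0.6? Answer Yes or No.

No

Convert percentages to proportions (divide by 100).
Σ|p₁ᵢ − p₂ᵢ| = 0.27 + 0.00 + 0.23 + 0.15 + 0.04 + 0.10 + 0.14 + 0.17 = 1.10
D = 1 − ½ × 1.10 = 1 − 0.550 = 0.4500
D = 0.4500 < 0.6 → No.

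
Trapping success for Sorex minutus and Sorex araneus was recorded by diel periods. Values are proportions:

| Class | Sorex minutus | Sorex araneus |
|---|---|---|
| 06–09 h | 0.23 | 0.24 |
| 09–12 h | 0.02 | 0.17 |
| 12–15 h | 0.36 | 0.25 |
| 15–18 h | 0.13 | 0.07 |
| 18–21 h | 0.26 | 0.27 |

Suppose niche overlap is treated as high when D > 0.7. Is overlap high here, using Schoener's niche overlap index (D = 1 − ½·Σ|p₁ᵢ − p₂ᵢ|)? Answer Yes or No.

Σ|p₁ᵢ − p₂ᵢ| = 0.01 + 0.15 + 0.11 + 0.06 + 0.01 = 0.34
D = 1 − ½ × 0.34 = 1 − 0.170 = 0.8300
D = 0.8300 > 0.7 → Yes.

Yes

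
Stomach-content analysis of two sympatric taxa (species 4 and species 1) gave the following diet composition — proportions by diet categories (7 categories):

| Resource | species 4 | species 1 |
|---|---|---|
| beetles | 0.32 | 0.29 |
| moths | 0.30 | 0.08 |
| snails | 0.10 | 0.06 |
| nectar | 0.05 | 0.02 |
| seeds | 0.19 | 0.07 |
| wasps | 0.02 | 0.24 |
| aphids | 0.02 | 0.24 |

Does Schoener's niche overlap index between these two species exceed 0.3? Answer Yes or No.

Yes

Σ|p₁ᵢ − p₂ᵢ| = 0.03 + 0.22 + 0.04 + 0.03 + 0.12 + 0.22 + 0.22 = 0.88
D = 1 − ½ × 0.88 = 1 − 0.440 = 0.5600
D = 0.5600 > 0.3 → Yes.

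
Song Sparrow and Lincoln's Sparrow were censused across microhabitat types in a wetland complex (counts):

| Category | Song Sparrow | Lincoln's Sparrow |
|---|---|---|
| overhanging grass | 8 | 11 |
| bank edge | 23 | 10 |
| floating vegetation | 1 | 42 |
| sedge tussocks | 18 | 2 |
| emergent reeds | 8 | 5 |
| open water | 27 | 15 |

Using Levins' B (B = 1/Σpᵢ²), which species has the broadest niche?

Song Sparrow

Proportions for Song Sparrow (n=85): 8/85=0.0941, 23/85=0.2706, 1/85=0.0118, 18/85=0.2118, 8/85=0.0941, 27/85=0.3176
Proportions for Lincoln's Sparrow (n=85): 11/85=0.1294, 10/85=0.1176, 42/85=0.4941, 2/85=0.0235, 5/85=0.0588, 15/85=0.1765
Σp_Songᵢ² = 0.0941² + 0.2706² + 0.0118² + 0.2118² + 0.0941² + 0.3176² = 0.008855 + 0.073224 + 0.000139 + 0.044859 + 0.008855 + 0.100870 = 0.236802
B_Song = 1 / 0.236802 = 4.2229
Σp_Lincᵢ² = 0.1294² + 0.1176² + 0.4941² + 0.0235² + 0.0588² + 0.1765² = 0.016744 + 0.013830 + 0.244135 + 0.000552 + 0.003457 + 0.031152 = 0.309870
B_Linc = 1 / 0.309870 = 3.2272
Highest B → broadest niche (most generalist): Song Sparrow (B = 4.22).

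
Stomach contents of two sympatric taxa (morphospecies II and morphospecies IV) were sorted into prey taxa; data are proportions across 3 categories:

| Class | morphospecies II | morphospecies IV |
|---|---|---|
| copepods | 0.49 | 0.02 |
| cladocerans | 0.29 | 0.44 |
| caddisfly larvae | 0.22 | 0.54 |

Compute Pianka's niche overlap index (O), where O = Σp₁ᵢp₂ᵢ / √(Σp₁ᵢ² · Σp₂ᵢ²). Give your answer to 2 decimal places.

0.60

Σ p₁ᵢp₂ᵢ = 0.0098 + 0.1276 + 0.1188 = 0.2562
Σp_1ᵢ² = 0.49² + 0.29² + 0.22² = 0.2401 + 0.0841 + 0.0484 = 0.3726
Σp_2ᵢ² = 0.02² + 0.44² + 0.54² = 0.0004 + 0.1936 + 0.2916 = 0.4856
O = 0.2562 / √(0.3726 × 0.4856) = 0.2562 / 0.42536 = 0.6023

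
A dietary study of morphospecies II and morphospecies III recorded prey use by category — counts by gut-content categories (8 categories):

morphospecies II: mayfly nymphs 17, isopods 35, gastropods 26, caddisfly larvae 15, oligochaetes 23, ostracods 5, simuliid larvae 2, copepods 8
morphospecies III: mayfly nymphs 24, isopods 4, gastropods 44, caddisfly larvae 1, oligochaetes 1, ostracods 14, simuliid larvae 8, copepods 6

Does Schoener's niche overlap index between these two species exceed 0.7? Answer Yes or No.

No

Proportions for morphospecies II (n=131): 17/131=0.1298, 35/131=0.2672, 26/131=0.1985, 15/131=0.1145, 23/131=0.1756, 5/131=0.0382, 2/131=0.0153, 8/131=0.0611
Proportions for morphospecies III (n=102): 24/102=0.2353, 4/102=0.0392, 44/102=0.4314, 1/102=0.0098, 1/102=0.0098, 14/102=0.1373, 8/102=0.0784, 6/102=0.0588
Σ|p₁ᵢ − p₂ᵢ| = 0.1055 + 0.2280 + 0.2329 + 0.1047 + 0.1658 + 0.0991 + 0.0631 + 0.0023 = 1.0014
D = 1 − ½ × 1.0014 = 1 − 0.50070 = 0.49930
D = 0.49930 < 0.7 → No.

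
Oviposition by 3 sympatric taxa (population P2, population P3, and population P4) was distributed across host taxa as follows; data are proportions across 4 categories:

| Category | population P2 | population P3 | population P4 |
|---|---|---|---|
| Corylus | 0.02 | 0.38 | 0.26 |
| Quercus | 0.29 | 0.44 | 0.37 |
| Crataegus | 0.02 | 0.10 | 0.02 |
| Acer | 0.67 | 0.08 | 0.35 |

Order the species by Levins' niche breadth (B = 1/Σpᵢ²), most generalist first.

Σp_P2ᵢ² = 0.02² + 0.29² + 0.02² + 0.67² = 0.0004 + 0.0841 + 0.0004 + 0.4489 = 0.5338
B_P2 = 1 / 0.5338 = 1.8734
Σp_P3ᵢ² = 0.38² + 0.44² + 0.10² + 0.08² = 0.1444 + 0.1936 + 0.0100 + 0.0064 = 0.3544
B_P3 = 1 / 0.3544 = 2.8217
Σp_P4ᵢ² = 0.26² + 0.37² + 0.02² + 0.35² = 0.0676 + 0.1369 + 0.0004 + 0.1225 = 0.3274
B_P4 = 1 / 0.3274 = 3.0544
Ranking by B (broadest → narrowest): population P4 (3.05) > population P3 (2.82) > population P2 (1.87)

population P4 > population P3 > population P2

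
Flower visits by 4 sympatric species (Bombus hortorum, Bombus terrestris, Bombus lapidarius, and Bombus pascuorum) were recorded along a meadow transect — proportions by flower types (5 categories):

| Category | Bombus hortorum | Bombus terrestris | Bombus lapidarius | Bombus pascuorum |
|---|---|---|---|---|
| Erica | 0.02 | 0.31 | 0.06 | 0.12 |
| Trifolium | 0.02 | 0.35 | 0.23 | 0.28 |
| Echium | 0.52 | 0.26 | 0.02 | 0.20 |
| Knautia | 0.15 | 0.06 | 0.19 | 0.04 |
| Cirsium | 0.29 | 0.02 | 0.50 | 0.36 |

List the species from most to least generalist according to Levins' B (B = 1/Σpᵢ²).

Bombus pascuorum > Bombus terrestris > Bombus lapidarius > Bombus hortorum

Σp_hortᵢ² = 0.02² + 0.02² + 0.52² + 0.15² + 0.29² = 0.0004 + 0.0004 + 0.2704 + 0.0225 + 0.0841 = 0.3778
B_hort = 1 / 0.3778 = 2.6469
Σp_terrᵢ² = 0.31² + 0.35² + 0.26² + 0.06² + 0.02² = 0.0961 + 0.1225 + 0.0676 + 0.0036 + 0.0004 = 0.2902
B_terr = 1 / 0.2902 = 3.4459
Σp_lapiᵢ² = 0.06² + 0.23² + 0.02² + 0.19² + 0.50² = 0.0036 + 0.0529 + 0.0004 + 0.0361 + 0.2500 = 0.3430
B_lapi = 1 / 0.3430 = 2.9155
Σp_pascᵢ² = 0.12² + 0.28² + 0.20² + 0.04² + 0.36² = 0.0144 + 0.0784 + 0.0400 + 0.0016 + 0.1296 = 0.2640
B_pasc = 1 / 0.2640 = 3.7879
Ranking by B (broadest → narrowest): Bombus pascuorum (3.79) > Bombus terrestris (3.45) > Bombus lapidarius (2.92) > Bombus hortorum (2.65)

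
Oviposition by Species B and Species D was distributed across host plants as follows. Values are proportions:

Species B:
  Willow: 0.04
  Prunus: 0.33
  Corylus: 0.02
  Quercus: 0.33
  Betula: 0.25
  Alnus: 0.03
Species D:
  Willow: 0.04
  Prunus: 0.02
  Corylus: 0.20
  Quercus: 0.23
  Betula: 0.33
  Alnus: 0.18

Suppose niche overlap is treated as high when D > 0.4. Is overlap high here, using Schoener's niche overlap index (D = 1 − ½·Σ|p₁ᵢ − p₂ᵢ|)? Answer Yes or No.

Σ|p₁ᵢ − p₂ᵢ| = 0.00 + 0.31 + 0.18 + 0.10 + 0.08 + 0.15 = 0.82
D = 1 − ½ × 0.82 = 1 − 0.410 = 0.5900
D = 0.5900 > 0.4 → Yes.

Yes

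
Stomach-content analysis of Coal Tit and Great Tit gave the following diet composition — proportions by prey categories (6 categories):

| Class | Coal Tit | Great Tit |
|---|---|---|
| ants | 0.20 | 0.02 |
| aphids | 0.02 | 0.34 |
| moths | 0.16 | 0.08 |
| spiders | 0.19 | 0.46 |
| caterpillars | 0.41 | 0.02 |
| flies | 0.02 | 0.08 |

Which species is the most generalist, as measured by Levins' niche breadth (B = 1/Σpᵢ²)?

Σp_Coalᵢ² = 0.20² + 0.02² + 0.16² + 0.19² + 0.41² + 0.02² = 0.0400 + 0.0004 + 0.0256 + 0.0361 + 0.1681 + 0.0004 = 0.2706
B_Coal = 1 / 0.2706 = 3.6955
Σp_Greaᵢ² = 0.02² + 0.34² + 0.08² + 0.46² + 0.02² + 0.08² = 0.0004 + 0.1156 + 0.0064 + 0.2116 + 0.0004 + 0.0064 = 0.3408
B_Grea = 1 / 0.3408 = 2.9343
Highest B → broadest niche (most generalist): Coal Tit (B = 3.70).

Coal Tit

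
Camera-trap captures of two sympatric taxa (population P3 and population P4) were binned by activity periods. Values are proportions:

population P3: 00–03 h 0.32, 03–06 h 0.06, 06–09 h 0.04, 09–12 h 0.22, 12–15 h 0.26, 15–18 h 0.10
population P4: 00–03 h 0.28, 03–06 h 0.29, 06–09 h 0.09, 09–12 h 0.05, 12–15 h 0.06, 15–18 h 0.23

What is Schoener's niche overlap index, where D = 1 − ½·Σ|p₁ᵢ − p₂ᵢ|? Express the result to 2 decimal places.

Σ|p₁ᵢ − p₂ᵢ| = 0.04 + 0.23 + 0.05 + 0.17 + 0.20 + 0.13 = 0.82
D = 1 − ½ × 0.82 = 1 − 0.410 = 0.5900

0.59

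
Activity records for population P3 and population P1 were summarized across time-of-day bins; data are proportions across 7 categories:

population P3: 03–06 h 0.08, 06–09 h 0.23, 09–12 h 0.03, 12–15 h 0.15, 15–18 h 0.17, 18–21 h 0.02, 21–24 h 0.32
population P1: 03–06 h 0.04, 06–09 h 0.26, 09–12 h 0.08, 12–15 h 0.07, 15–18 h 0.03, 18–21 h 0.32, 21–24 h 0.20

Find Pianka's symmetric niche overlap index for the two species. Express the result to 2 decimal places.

0.69

Σ p₁ᵢp₂ᵢ = 0.0032 + 0.0598 + 0.0024 + 0.0105 + 0.0051 + 0.0064 + 0.0640 = 0.1514
Σp_1ᵢ² = 0.08² + 0.23² + 0.03² + 0.15² + 0.17² + 0.02² + 0.32² = 0.0064 + 0.0529 + 0.0009 + 0.0225 + 0.0289 + 0.0004 + 0.1024 = 0.2144
Σp_2ᵢ² = 0.04² + 0.26² + 0.08² + 0.07² + 0.03² + 0.32² + 0.20² = 0.0016 + 0.0676 + 0.0064 + 0.0049 + 0.0009 + 0.1024 + 0.0400 = 0.2238
O = 0.1514 / √(0.2144 × 0.2238) = 0.1514 / 0.21905 = 0.6912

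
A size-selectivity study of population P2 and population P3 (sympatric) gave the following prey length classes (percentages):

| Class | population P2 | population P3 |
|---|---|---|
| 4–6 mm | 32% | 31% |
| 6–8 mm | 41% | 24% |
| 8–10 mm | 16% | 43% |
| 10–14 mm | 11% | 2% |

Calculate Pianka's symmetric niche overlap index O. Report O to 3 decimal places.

Convert percentages to proportions (divide by 100).
Σ p₁ᵢp₂ᵢ = 0.0992 + 0.0984 + 0.0688 + 0.0022 = 0.2686
Σp_1ᵢ² = 0.32² + 0.41² + 0.16² + 0.11² = 0.1024 + 0.1681 + 0.0256 + 0.0121 = 0.3082
Σp_2ᵢ² = 0.31² + 0.24² + 0.43² + 0.02² = 0.0961 + 0.0576 + 0.1849 + 0.0004 = 0.3390
O = 0.2686 / √(0.3082 × 0.3390) = 0.2686 / 0.323233 = 0.83098

0.831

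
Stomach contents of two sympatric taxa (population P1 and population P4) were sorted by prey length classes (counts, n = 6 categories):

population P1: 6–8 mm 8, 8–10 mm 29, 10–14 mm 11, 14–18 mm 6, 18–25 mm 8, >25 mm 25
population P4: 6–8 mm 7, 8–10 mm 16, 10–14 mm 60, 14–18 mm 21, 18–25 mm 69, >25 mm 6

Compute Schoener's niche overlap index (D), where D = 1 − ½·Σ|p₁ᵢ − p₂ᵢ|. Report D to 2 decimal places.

Proportions for population P1 (n=87): 8/87=0.0920, 29/87=0.3333, 11/87=0.1264, 6/87=0.0690, 8/87=0.0920, 25/87=0.2874
Proportions for population P4 (n=179): 7/179=0.0391, 16/179=0.0894, 60/179=0.3352, 21/179=0.1173, 69/179=0.3855, 6/179=0.0335
Σ|p₁ᵢ − p₂ᵢ| = 0.0529 + 0.2439 + 0.2088 + 0.0483 + 0.2935 + 0.2539 = 1.1013
D = 1 − ½ × 1.1013 = 1 − 0.55065 = 0.44935

0.45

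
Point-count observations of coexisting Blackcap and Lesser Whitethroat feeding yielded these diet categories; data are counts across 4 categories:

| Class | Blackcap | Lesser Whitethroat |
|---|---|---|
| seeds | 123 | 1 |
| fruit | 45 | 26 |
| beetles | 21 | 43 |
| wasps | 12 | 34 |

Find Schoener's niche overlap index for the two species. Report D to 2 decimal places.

0.40

Proportions for Blackcap (n=201): 123/201=0.6119, 45/201=0.2239, 21/201=0.1045, 12/201=0.0597
Proportions for Lesser Whitethroat (n=104): 1/104=0.0096, 26/104=0.2500, 43/104=0.4135, 34/104=0.3269
Σ|p₁ᵢ − p₂ᵢ| = 0.6023 + 0.0261 + 0.3090 + 0.2672 = 1.2046
D = 1 − ½ × 1.2046 = 1 − 0.60230 = 0.39770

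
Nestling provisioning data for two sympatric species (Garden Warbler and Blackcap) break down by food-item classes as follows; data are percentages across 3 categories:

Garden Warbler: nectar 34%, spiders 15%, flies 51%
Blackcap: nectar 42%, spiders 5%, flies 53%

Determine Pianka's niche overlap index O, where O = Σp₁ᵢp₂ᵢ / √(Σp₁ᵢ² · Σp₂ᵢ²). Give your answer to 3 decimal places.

Convert percentages to proportions (divide by 100).
Σ p₁ᵢp₂ᵢ = 0.1428 + 0.0075 + 0.2703 = 0.4206
Σp_1ᵢ² = 0.34² + 0.15² + 0.51² = 0.1156 + 0.0225 + 0.2601 = 0.3982
Σp_2ᵢ² = 0.42² + 0.05² + 0.53² = 0.1764 + 0.0025 + 0.2809 = 0.4598
O = 0.4206 / √(0.3982 × 0.4598) = 0.4206 / 0.427893 = 0.98296

0.983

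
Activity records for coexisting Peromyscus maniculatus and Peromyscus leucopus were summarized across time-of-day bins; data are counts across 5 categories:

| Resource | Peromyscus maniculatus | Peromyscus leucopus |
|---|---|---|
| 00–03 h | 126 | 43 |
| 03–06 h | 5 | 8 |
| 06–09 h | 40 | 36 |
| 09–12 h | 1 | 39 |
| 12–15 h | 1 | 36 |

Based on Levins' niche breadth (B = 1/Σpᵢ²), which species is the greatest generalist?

Proportions for Peromyscus maniculatus (n=173): 126/173=0.7283, 5/173=0.0289, 40/173=0.2312, 1/173=0.0058, 1/173=0.0058
Proportions for Peromyscus leucopus (n=162): 43/162=0.2654, 8/162=0.0494, 36/162=0.2222, 39/162=0.2407, 36/162=0.2222
Σp_maniᵢ² = 0.7283² + 0.0289² + 0.2312² + 0.0058² + 0.0058² = 0.530421 + 0.000835 + 0.053453 + 0.000034 + 0.000034 = 0.584777
B_mani = 1 / 0.584777 = 1.7101
Σp_leucᵢ² = 0.2654² + 0.0494² + 0.2222² + 0.2407² + 0.2222² = 0.070437 + 0.002440 + 0.049373 + 0.057936 + 0.049373 = 0.229559
B_leuc = 1 / 0.229559 = 4.3562
Highest B → broadest niche (most generalist): Peromyscus leucopus (B = 4.36).

Peromyscus leucopus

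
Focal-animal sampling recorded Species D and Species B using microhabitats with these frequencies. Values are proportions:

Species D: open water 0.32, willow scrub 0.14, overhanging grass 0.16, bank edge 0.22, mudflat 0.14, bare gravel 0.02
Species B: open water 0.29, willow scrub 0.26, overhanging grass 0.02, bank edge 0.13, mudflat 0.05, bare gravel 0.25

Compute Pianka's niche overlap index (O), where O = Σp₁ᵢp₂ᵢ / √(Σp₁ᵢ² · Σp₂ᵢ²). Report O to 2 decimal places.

Σ p₁ᵢp₂ᵢ = 0.0928 + 0.0364 + 0.0032 + 0.0286 + 0.0070 + 0.0050 = 0.1730
Σp_1ᵢ² = 0.32² + 0.14² + 0.16² + 0.22² + 0.14² + 0.02² = 0.1024 + 0.0196 + 0.0256 + 0.0484 + 0.0196 + 0.0004 = 0.2160
Σp_2ᵢ² = 0.29² + 0.26² + 0.02² + 0.13² + 0.05² + 0.25² = 0.0841 + 0.0676 + 0.0004 + 0.0169 + 0.0025 + 0.0625 = 0.2340
O = 0.1730 / √(0.2160 × 0.2340) = 0.1730 / 0.22482 = 0.7695

0.77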